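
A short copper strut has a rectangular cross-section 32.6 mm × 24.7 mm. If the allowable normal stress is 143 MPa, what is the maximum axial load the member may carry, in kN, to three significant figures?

A = 805.2 mm².
P_max = σ_allow · A = 143 · 805.2 = 115100 N = 115.1 kN.

115 kN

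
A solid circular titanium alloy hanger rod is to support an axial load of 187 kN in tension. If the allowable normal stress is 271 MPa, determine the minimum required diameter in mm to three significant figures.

29.6 mm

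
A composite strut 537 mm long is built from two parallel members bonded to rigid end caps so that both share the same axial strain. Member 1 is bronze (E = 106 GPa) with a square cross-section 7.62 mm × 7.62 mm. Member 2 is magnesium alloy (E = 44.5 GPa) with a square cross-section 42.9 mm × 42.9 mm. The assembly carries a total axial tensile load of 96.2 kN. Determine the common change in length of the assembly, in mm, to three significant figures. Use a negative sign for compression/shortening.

0.587 mm

A_1 = 58.06 mm².
A_2 = 1840 mm².
Equal strain + equilibrium ⇒ each member carries load in proportion to AE: A₁E₁ = 6155000 N, A₂E₂ = 81900000 N, ΣAE = 88050000 N.
δ = PL/ΣAE = 96200·537/88050000 = 0.5867 mm.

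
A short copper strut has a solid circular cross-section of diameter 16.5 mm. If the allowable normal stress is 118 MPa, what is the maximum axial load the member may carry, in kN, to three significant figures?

25.2 kN

A = 213.8 mm².
P_max = σ_allow · A = 118 · 213.8 = 25230 N = 25.23 kN.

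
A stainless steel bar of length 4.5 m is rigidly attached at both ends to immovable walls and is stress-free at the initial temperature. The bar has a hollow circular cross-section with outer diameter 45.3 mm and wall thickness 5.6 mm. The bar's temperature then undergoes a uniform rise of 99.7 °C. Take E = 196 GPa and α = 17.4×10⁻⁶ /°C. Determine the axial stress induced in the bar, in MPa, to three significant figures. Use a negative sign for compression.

-340 MPa

Free thermal expansion αLΔT = 17.4e-6 · 4500 · 99.7 = 7.807 mm.
The walls impose strain ε = −(7.807)/4500 = -1.7348e-03; σ = Eε = 196000 · -1.7348e-03 = -340 MPa.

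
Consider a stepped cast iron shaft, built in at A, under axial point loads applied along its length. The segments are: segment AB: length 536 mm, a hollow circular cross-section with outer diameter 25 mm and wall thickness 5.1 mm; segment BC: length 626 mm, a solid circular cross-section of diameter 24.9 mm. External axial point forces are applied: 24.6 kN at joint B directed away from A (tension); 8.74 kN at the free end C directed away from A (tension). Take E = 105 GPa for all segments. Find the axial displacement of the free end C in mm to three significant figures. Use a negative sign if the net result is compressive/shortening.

Internal axial forces (sectioning from the free end, tension +): N_BC = 8.74 kN, N_AB = 33.34 kN.
A_AB = 318.8 mm².
A_BC = 487 mm².
δ_AB = 33340·536/(318.8·105000) = 0.5338 mm
δ_BC = 8740·626/(487·105000) = 0.107 mm
δ = Σδ_i = 0.6408 mm.

0.641 mm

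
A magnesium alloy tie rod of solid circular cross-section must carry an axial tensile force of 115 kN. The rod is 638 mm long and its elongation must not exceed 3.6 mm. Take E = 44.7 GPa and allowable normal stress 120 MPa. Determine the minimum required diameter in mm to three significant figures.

Required area A ≥ P/σ_allow = 115000/120 = 958.3 mm².
For a solid circular section, d ≥ √(4A/π) = 34.93 mm.
Elongation limit: A ≥ PL/(Eδ_allow) = 115000·638/(44700·3.6) = 455.9 mm² ⇒ d ≥ 24.09 mm.
The stress limit governs.

34.9 mm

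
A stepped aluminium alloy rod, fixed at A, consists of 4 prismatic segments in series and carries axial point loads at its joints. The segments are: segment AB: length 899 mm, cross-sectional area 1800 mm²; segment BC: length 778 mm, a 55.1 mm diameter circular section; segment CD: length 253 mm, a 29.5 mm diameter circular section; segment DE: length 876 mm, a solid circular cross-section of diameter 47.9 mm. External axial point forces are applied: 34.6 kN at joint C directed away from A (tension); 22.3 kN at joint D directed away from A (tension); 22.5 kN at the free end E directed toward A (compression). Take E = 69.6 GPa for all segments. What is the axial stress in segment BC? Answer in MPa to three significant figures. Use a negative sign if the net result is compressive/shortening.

14.4 MPa

Internal axial forces (sectioning from the free end, tension +): N_DE = -22.5 kN, N_CD = -0.2 kN, N_BC = 34.4 kN, N_AB = 34.4 kN.
A_BC = 2384 mm².
σ_BC = N_BC/A_BC = 34400/2384 = 14.43 MPa.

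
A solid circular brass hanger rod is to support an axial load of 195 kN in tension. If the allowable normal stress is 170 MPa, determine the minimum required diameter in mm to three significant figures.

Required area A ≥ P/σ_allow = 195000/170 = 1147 mm².
For a solid circular section, d ≥ √(4A/π) = 38.22 mm.

38.2 mm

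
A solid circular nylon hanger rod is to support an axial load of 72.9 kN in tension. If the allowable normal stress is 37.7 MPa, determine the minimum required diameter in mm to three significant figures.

49.6 mm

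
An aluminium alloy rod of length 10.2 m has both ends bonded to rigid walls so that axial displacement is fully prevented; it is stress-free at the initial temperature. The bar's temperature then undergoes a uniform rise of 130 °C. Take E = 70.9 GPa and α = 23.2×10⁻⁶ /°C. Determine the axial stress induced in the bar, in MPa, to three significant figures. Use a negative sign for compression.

Free thermal expansion αLΔT = 23.2e-6 · 10200 · 130 = 30.76 mm.
The walls impose strain ε = −(30.76)/10200 = -3.0160e-03; σ = Eε = 70900 · -3.0160e-03 = -213.8 MPa.

-214 MPa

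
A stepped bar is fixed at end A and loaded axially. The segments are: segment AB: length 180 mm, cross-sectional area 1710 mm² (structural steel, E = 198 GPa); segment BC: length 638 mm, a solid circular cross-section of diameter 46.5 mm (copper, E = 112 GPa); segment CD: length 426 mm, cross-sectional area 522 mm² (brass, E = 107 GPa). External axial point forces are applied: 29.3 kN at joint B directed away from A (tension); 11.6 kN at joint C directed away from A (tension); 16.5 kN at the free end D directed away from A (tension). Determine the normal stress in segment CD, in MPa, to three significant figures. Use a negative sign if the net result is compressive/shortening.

Internal axial forces (sectioning from the free end, tension +): N_CD = 16.5 kN, N_BC = 28.1 kN, N_AB = 57.4 kN.
σ_CD = N_CD/A_CD = 16500/522 = 31.61 MPa.

31.6 MPa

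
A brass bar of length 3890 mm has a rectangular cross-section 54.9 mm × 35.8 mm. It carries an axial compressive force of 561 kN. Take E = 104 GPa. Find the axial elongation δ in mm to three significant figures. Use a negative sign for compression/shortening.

-10.7 mm

A = 1965 mm².
δ_mech = NL/(AE) = -561000·3890/(1965·104000) = -10.68 mm.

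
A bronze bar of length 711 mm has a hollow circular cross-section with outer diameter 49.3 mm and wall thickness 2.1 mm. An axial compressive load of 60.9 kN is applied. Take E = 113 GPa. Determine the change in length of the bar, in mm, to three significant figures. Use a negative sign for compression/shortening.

A = 311.4 mm².
δ_mech = NL/(AE) = -60900·711/(311.4·113000) = -1.231 mm.

-1.23 mm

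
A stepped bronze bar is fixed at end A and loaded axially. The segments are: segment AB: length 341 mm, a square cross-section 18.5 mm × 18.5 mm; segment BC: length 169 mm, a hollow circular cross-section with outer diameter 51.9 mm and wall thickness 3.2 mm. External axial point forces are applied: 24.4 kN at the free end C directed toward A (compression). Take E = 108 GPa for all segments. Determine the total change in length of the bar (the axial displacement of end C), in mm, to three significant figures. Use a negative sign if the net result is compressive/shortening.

-0.303 mm

Internal axial forces (sectioning from the free end, tension +): N_BC = -24.4 kN, N_AB = -24.4 kN.
A_AB = 342.2 mm².
A_BC = 489.6 mm².
δ_AB = -24400·341/(342.2·108000) = -0.2251 mm
δ_BC = -24400·169/(489.6·108000) = -0.07799 mm
δ = Σδ_i = -0.3031 mm.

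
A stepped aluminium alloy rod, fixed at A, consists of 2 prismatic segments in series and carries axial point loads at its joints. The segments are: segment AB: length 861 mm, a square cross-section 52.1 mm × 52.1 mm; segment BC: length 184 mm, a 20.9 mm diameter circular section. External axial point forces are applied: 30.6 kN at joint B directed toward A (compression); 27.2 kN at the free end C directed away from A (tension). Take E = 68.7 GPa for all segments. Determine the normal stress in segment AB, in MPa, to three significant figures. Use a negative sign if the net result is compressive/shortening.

-1.25 MPa

Internal axial forces (sectioning from the free end, tension +): N_BC = 27.2 kN, N_AB = -3.4 kN.
A_AB = 2714 mm².
σ_AB = N_AB/A_AB = -3400/2714 = -1.253 MPa.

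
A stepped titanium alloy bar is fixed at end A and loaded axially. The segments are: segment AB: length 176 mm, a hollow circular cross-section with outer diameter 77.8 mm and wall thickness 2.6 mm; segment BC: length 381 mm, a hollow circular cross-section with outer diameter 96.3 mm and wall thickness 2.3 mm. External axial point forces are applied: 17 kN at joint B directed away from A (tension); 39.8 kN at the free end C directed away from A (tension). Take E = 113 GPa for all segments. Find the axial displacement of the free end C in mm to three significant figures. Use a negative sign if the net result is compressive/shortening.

0.342 mm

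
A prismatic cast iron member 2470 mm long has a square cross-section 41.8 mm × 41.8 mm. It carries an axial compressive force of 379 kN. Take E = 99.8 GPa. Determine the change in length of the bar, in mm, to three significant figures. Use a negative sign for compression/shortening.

A = 1747 mm².
δ_mech = NL/(AE) = -379000·2470/(1747·99800) = -5.369 mm.

-5.37 mm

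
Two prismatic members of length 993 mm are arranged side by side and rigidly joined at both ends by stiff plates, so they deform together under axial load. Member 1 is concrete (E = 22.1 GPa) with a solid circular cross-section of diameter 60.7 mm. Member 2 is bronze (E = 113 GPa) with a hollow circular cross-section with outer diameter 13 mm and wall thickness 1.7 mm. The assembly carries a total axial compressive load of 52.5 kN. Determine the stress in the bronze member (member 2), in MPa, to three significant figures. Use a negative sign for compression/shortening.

A_1 = 2894 mm².
A_2 = 60.35 mm².
Equal strain + equilibrium ⇒ each member carries load in proportion to AE: A₁E₁ = 63950000 N, A₂E₂ = 6820000 N, ΣAE = 70770000 N.
σ₂ = P·E₂/ΣAE = -52500·113000/70770000 = -83.83 MPa.

-83.8 MPa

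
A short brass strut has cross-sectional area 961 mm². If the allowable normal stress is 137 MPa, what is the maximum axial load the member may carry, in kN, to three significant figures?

132 kN

P_max = σ_allow · A = 137 · 961 = 131700 N = 131.7 kN.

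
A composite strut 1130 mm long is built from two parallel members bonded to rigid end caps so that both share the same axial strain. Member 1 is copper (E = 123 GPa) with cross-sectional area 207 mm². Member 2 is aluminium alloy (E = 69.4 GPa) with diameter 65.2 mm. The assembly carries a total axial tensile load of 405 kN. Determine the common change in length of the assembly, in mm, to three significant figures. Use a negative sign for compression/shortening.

1.78 mm

A_2 = 3339 mm².
Equal strain + equilibrium ⇒ each member carries load in proportion to AE: A₁E₁ = 25460000 N, A₂E₂ = 231700000 N, ΣAE = 257200000 N.
δ = PL/ΣAE = 405000·1130/257200000 = 1.78 mm.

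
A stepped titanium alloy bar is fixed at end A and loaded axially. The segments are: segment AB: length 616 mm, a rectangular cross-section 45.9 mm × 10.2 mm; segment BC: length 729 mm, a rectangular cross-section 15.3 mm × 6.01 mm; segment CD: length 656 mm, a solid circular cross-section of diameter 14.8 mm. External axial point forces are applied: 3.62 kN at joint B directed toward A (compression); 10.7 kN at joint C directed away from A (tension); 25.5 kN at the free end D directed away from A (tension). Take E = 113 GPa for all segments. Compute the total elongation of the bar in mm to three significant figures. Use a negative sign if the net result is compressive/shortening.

Internal axial forces (sectioning from the free end, tension +): N_CD = 25.5 kN, N_BC = 36.2 kN, N_AB = 32.58 kN.
A_AB = 468.2 mm².
A_BC = 91.95 mm².
A_CD = 172 mm².
δ_AB = 32580·616/(468.2·113000) = 0.3794 mm
δ_BC = 36200·729/(91.95·113000) = 2.54 mm
δ_CD = 25500·656/(172·113000) = 0.8605 mm
δ = Σδ_i = 3.78 mm.

3.78 mm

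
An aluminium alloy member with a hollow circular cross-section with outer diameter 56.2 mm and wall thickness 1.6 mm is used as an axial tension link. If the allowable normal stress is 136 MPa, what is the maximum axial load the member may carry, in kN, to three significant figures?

A = 274.4 mm².
P_max = σ_allow · A = 136 · 274.4 = 37330 N = 37.33 kN.

37.3 kN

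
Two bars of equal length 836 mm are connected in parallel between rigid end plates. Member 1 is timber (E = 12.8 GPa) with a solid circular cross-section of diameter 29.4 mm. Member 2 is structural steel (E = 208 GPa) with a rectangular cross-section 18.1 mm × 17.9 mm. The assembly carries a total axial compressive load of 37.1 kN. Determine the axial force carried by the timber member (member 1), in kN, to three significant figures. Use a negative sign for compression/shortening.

-4.24 kN

A_1 = 678.9 mm².
A_2 = 324 mm².
Equal strain + equilibrium ⇒ each member carries load in proportion to AE: A₁E₁ = 8689000 N, A₂E₂ = 67390000 N, ΣAE = 76080000 N.
F₁ = P·A₁E₁/ΣAE = -37100·8689000/76080000 = -4237 N.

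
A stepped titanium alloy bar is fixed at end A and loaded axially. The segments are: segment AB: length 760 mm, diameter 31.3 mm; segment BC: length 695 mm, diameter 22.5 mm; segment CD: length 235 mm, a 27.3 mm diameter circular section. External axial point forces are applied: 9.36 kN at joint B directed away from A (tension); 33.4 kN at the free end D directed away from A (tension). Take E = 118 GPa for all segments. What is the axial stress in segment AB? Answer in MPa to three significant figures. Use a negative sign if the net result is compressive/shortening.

55.6 MPa

Internal axial forces (sectioning from the free end, tension +): N_CD = 33.4 kN, N_BC = 33.4 kN, N_AB = 42.76 kN.
A_AB = 769.4 mm².
σ_AB = N_AB/A_AB = 42760/769.4 = 55.57 MPa.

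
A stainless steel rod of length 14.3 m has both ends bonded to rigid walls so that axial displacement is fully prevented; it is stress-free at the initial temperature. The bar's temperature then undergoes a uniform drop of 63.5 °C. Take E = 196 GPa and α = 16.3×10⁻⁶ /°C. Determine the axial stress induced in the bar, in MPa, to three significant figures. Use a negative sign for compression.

203 MPa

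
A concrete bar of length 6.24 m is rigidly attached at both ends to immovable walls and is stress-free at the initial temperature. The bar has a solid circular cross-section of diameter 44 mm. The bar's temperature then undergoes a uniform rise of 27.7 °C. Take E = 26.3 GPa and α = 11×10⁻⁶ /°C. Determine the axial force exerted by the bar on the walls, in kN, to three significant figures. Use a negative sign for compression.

-12.2 kN

Free thermal expansion αLΔT = 11e-6 · 6240 · 27.7 = 1.901 mm.
The walls impose strain ε = −(1.901)/6240 = -3.0470e-04; σ = Eε = 26300 · -3.0470e-04 = -8.014 MPa.
Wall reaction R = σ·A = -8.014·1521 = -12180 N = -12.18 kN.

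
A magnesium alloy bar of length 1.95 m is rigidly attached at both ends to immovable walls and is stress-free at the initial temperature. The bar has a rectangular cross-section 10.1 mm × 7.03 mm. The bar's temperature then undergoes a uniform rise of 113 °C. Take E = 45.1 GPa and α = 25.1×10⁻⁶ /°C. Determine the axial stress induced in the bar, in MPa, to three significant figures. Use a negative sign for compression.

Free thermal expansion αLΔT = 25.1e-6 · 1950 · 113 = 5.531 mm.
The walls impose strain ε = −(5.531)/1950 = -2.8363e-03; σ = Eε = 45100 · -2.8363e-03 = -127.9 MPa.

-128 MPa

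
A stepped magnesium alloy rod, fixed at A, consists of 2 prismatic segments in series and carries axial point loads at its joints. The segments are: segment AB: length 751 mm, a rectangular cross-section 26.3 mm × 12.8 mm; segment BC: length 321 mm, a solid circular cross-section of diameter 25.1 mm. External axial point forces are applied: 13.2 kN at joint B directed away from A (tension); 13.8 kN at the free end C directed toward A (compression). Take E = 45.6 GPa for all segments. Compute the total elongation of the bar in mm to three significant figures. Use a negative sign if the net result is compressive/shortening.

-0.226 mm

Internal axial forces (sectioning from the free end, tension +): N_BC = -13.8 kN, N_AB = -0.6 kN.
A_AB = 336.6 mm².
A_BC = 494.8 mm².
δ_AB = -600·751/(336.6·45600) = -0.02935 mm
δ_BC = -13800·321/(494.8·45600) = -0.1963 mm
δ = Σδ_i = -0.2257 mm.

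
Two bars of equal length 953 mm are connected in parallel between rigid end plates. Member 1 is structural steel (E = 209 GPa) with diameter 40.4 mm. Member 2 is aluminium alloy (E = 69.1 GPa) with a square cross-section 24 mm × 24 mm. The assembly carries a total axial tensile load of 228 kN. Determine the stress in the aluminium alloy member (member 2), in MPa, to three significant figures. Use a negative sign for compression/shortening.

A_1 = 1282 mm².
A_2 = 576 mm².
Equal strain + equilibrium ⇒ each member carries load in proportion to AE: A₁E₁ = 267900000 N, A₂E₂ = 39800000 N, ΣAE = 307700000 N.
σ₂ = P·E₂/ΣAE = 228000·69100/307700000 = 51.2 MPa.

51.2 MPa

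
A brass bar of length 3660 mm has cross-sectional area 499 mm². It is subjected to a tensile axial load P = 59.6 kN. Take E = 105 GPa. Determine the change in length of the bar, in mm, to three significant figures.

4.16 mm

δ_mech = NL/(AE) = 59600·3660/(499·105000) = 4.163 mm.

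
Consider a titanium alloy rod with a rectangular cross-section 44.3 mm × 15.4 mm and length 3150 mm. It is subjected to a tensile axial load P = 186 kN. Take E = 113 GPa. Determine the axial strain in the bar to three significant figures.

A = 682.2 mm².
σ = N/A = 272.6 MPa; ε = σ/E = 272.6/113000 = 2.413e-03.

0.00241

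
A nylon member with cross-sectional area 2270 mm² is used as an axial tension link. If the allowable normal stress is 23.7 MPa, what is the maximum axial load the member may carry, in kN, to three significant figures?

53.8 kN

P_max = σ_allow · A = 23.7 · 2270 = 53800 N = 53.8 kN.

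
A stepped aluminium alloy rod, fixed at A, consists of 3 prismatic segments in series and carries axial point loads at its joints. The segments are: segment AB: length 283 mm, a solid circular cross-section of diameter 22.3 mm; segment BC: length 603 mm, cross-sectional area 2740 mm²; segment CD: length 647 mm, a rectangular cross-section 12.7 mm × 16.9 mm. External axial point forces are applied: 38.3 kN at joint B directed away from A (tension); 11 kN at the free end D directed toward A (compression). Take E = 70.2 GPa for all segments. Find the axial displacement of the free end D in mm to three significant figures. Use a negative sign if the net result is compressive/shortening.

-0.225 mm

Internal axial forces (sectioning from the free end, tension +): N_CD = -11 kN, N_BC = -11 kN, N_AB = 27.3 kN.
A_AB = 390.6 mm².
A_CD = 214.6 mm².
δ_AB = 27300·283/(390.6·70200) = 0.2818 mm
δ_BC = -11000·603/(2740·70200) = -0.03448 mm
δ_CD = -11000·647/(214.6·70200) = -0.4724 mm
δ = Σδ_i = -0.2251 mm.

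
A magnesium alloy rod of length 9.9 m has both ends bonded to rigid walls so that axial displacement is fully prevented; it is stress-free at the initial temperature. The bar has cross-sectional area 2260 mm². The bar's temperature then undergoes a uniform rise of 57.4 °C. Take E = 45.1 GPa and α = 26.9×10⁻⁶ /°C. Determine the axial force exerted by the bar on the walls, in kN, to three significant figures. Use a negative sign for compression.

-157 kN

Free thermal expansion αLΔT = 26.9e-6 · 9900 · 57.4 = 15.29 mm.
The walls impose strain ε = −(15.29)/9900 = -1.5441e-03; σ = Eε = 45100 · -1.5441e-03 = -69.64 MPa.
Wall reaction R = σ·A = -69.64·2260 = -157400 N = -157.4 kN.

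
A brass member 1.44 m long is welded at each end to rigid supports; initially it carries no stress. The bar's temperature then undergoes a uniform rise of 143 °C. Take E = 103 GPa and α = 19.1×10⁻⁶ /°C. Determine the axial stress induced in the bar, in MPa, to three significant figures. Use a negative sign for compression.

-281 MPa

Free thermal expansion αLΔT = 19.1e-6 · 1440 · 143 = 3.933 mm.
The walls impose strain ε = −(3.933)/1440 = -2.7313e-03; σ = Eε = 103000 · -2.7313e-03 = -281.3 MPa.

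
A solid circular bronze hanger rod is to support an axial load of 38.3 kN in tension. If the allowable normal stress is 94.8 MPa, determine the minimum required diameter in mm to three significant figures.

Required area A ≥ P/σ_allow = 38300/94.8 = 404 mm².
For a solid circular section, d ≥ √(4A/π) = 22.68 mm.

22.7 mm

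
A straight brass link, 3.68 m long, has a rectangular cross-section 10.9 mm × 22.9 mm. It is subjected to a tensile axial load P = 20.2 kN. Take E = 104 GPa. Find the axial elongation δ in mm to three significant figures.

A = 249.6 mm².
δ_mech = NL/(AE) = 20200·3680/(249.6·104000) = 2.864 mm.

2.86 mm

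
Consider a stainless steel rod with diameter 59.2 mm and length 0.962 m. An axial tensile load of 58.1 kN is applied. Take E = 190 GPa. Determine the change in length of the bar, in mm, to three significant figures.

A = 2753 mm².
δ_mech = NL/(AE) = 58100·962/(2753·190000) = 0.1069 mm.

0.107 mm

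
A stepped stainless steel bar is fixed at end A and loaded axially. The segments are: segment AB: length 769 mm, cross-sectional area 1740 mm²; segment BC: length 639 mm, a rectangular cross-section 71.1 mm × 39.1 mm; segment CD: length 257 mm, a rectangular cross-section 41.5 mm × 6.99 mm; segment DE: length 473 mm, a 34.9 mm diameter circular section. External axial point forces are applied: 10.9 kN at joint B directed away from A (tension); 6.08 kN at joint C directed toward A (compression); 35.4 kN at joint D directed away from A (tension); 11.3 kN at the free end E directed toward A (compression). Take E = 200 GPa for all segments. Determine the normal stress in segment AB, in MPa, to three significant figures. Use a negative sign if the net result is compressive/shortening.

16.6 MPa

Internal axial forces (sectioning from the free end, tension +): N_DE = -11.3 kN, N_CD = 24.1 kN, N_BC = 18.02 kN, N_AB = 28.92 kN.
σ_AB = N_AB/A_AB = 28920/1740 = 16.62 MPa.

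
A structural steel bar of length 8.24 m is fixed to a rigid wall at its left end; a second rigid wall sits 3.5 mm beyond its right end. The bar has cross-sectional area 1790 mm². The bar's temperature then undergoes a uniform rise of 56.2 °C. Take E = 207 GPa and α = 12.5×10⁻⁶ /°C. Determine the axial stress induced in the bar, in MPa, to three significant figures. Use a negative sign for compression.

Free thermal expansion αLΔT = 12.5e-6 · 8240 · 56.2 = 5.789 mm.
The walls engage after the gap closes; constrained expansion = 5.789 − 3.5 = 2.289 mm.
The walls impose strain ε = −(2.289)/8240 = -2.7774e-04; σ = Eε = 207000 · -2.7774e-04 = -57.49 MPa.

-57.5 MPa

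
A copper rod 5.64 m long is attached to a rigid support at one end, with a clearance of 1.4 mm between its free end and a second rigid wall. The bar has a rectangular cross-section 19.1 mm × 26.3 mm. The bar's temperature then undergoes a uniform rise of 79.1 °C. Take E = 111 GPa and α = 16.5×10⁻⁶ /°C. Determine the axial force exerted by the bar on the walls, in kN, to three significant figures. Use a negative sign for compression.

Free thermal expansion αLΔT = 16.5e-6 · 5640 · 79.1 = 7.361 mm.
The walls engage after the gap closes; constrained expansion = 7.361 − 1.4 = 5.961 mm.
The walls impose strain ε = −(5.961)/5640 = -1.0569e-03; σ = Eε = 111000 · -1.0569e-03 = -117.3 MPa.
Wall reaction R = σ·A = -117.3·502.3 = -58930 N = -58.93 kN.

-58.9 kN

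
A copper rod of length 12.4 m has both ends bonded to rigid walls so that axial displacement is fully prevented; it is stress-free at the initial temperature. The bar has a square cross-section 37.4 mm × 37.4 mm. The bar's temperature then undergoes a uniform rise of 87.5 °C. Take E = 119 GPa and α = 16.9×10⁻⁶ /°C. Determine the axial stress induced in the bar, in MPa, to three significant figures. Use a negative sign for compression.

-176 MPa

Free thermal expansion αLΔT = 16.9e-6 · 12400 · 87.5 = 18.34 mm.
The walls impose strain ε = −(18.34)/12400 = -1.4787e-03; σ = Eε = 119000 · -1.4787e-03 = -176 MPa.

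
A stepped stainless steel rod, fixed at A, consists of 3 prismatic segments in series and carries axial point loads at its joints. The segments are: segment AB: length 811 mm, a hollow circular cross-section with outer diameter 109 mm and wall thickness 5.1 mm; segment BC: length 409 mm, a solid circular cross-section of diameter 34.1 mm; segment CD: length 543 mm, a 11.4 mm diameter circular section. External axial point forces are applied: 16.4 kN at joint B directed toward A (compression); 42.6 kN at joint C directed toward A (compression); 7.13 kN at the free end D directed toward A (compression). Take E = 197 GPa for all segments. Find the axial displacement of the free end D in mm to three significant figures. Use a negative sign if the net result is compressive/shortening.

Internal axial forces (sectioning from the free end, tension +): N_CD = -7.13 kN, N_BC = -49.73 kN, N_AB = -66.13 kN.
A_AB = 1665 mm².
A_BC = 913.3 mm².
A_CD = 102.1 mm².
δ_AB = -66130·811/(1665·197000) = -0.1635 mm
δ_BC = -49730·409/(913.3·197000) = -0.1131 mm
δ_CD = -7130·543/(102.1·197000) = -0.1925 mm
δ = Σδ_i = -0.4691 mm.

-0.469 mm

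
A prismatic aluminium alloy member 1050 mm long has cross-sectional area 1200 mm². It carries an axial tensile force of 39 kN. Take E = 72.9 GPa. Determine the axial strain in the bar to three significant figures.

4.46e-04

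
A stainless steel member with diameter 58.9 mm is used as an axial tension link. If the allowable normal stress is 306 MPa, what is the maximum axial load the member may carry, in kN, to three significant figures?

A = 2725 mm².
P_max = σ_allow · A = 306 · 2725 = 833800 N = 833.8 kN.

834 kN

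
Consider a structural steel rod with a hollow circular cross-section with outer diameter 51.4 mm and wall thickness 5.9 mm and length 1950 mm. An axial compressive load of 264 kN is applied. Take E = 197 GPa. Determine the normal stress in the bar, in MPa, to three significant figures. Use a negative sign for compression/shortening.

A = 843.4 mm².
σ = N/A = -264000/843.4 = -313 MPa.

-313 MPa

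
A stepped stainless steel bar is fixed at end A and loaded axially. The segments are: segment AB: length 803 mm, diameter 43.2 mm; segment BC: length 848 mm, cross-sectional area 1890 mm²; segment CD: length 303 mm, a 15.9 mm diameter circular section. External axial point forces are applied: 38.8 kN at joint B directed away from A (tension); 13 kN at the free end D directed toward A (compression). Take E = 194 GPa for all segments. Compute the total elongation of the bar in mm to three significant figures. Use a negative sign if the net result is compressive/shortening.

-0.0595 mm

Internal axial forces (sectioning from the free end, tension +): N_CD = -13 kN, N_BC = -13 kN, N_AB = 25.8 kN.
A_AB = 1466 mm².
A_CD = 198.6 mm².
δ_AB = 25800·803/(1466·194000) = 0.07286 mm
δ_BC = -13000·848/(1890·194000) = -0.03007 mm
δ_CD = -13000·303/(198.6·194000) = -0.1023 mm
δ = Σδ_i = -0.05947 mm.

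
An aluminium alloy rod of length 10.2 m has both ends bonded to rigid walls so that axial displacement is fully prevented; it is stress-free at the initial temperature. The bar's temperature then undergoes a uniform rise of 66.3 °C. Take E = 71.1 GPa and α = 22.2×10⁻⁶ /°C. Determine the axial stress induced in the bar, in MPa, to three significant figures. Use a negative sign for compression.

-105 MPa

Free thermal expansion αLΔT = 22.2e-6 · 10200 · 66.3 = 15.01 mm.
The walls impose strain ε = −(15.01)/10200 = -1.4719e-03; σ = Eε = 71100 · -1.4719e-03 = -104.6 MPa.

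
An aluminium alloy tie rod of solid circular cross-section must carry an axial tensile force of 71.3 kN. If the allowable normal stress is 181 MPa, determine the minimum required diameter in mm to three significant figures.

Required area A ≥ P/σ_allow = 71300/181 = 393.9 mm².
For a solid circular section, d ≥ √(4A/π) = 22.4 mm.

22.4 mm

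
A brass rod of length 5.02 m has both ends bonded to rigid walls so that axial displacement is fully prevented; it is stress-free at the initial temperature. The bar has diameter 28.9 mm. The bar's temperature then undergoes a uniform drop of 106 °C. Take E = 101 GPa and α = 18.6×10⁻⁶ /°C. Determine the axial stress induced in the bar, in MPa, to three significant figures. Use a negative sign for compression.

Free thermal expansion αLΔT = 18.6e-6 · 5020 · -106 = -9.897 mm.
The walls impose strain ε = −(-9.897)/5020 = 1.9716e-03; σ = Eε = 101000 · 1.9716e-03 = 199.1 MPa.

199 MPa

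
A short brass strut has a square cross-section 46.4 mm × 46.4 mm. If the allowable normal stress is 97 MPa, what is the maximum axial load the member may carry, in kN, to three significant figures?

A = 2153 mm².
P_max = σ_allow · A = 97 · 2153 = 208800 N = 208.8 kN.

209 kN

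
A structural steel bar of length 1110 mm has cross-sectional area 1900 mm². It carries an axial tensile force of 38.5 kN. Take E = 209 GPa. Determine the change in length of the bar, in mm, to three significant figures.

δ_mech = NL/(AE) = 38500·1110/(1900·209000) = 0.1076 mm.

0.108 mm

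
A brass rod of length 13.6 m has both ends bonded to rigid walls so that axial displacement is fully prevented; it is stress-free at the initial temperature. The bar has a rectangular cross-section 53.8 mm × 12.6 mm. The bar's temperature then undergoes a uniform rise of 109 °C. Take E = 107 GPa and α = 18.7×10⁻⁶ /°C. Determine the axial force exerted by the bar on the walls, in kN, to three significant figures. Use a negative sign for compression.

-148 kN

Free thermal expansion αLΔT = 18.7e-6 · 13600 · 109 = 27.72 mm.
The walls impose strain ε = −(27.72)/13600 = -2.0383e-03; σ = Eε = 107000 · -2.0383e-03 = -218.1 MPa.
Wall reaction R = σ·A = -218.1·677.9 = -147800 N = -147.8 kN.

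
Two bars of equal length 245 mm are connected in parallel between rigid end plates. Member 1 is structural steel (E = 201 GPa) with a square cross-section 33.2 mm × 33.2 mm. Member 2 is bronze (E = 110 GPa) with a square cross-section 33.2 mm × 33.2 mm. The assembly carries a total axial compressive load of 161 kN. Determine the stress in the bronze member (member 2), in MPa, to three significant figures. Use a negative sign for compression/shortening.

A_1 = 1102 mm².
A_2 = 1102 mm².
Equal strain + equilibrium ⇒ each member carries load in proportion to AE: A₁E₁ = 221600000 N, A₂E₂ = 121200000 N, ΣAE = 342800000 N.
σ₂ = P·E₂/ΣAE = -161000·110000/342800000 = -51.66 MPa.

-51.7 MPa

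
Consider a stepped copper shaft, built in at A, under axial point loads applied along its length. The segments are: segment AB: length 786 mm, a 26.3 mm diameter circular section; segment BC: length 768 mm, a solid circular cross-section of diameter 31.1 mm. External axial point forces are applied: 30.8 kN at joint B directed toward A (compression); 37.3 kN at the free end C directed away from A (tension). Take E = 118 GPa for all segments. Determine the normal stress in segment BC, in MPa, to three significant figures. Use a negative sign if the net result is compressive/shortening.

49.1 MPa

Internal axial forces (sectioning from the free end, tension +): N_BC = 37.3 kN, N_AB = 6.5 kN.
A_BC = 759.6 mm².
σ_BC = N_BC/A_BC = 37300/759.6 = 49.1 MPa.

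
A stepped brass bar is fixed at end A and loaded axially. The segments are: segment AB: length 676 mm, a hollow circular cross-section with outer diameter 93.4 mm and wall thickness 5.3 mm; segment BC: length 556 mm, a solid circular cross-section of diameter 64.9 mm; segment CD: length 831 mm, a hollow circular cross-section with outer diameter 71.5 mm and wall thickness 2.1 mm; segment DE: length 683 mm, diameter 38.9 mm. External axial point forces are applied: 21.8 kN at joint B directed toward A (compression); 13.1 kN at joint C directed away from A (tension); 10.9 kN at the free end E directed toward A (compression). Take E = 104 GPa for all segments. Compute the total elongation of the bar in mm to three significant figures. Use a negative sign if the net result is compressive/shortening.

-0.334 mm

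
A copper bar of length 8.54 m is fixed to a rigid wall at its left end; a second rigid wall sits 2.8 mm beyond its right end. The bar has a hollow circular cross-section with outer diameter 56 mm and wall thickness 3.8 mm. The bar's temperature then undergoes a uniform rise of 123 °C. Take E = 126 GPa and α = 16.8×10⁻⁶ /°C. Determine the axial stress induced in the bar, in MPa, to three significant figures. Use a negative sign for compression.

-219 MPa

Free thermal expansion αLΔT = 16.8e-6 · 8540 · 123 = 17.65 mm.
The walls engage after the gap closes; constrained expansion = 17.65 − 2.8 = 14.85 mm.
The walls impose strain ε = −(14.85)/8540 = -1.7385e-03; σ = Eε = 126000 · -1.7385e-03 = -219.1 MPa.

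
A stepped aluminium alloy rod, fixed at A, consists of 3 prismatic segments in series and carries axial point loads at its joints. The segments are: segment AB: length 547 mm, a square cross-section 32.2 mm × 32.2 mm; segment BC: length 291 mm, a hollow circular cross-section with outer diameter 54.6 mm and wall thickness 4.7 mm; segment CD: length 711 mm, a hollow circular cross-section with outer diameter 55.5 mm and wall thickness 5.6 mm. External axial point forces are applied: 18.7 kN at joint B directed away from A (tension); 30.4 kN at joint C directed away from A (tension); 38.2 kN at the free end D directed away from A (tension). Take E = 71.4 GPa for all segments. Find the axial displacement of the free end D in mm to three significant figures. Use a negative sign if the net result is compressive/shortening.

1.46 mm

Internal axial forces (sectioning from the free end, tension +): N_CD = 38.2 kN, N_BC = 68.6 kN, N_AB = 87.3 kN.
A_AB = 1037 mm².
A_BC = 736.8 mm².
A_CD = 877.9 mm².
δ_AB = 87300·547/(1037·71400) = 0.645 mm
δ_BC = 68600·291/(736.8·71400) = 0.3795 mm
δ_CD = 38200·711/(877.9·71400) = 0.4333 mm
δ = Σδ_i = 1.458 mm.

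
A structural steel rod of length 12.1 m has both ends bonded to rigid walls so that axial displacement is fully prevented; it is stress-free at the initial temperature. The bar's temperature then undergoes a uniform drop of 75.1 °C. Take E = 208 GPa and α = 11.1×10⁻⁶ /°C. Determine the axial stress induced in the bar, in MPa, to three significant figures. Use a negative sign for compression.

173 MPa

Free thermal expansion αLΔT = 11.1e-6 · 12100 · -75.1 = -10.09 mm.
The walls impose strain ε = −(-10.09)/12100 = 8.3361e-04; σ = Eε = 208000 · 8.3361e-04 = 173.4 MPa.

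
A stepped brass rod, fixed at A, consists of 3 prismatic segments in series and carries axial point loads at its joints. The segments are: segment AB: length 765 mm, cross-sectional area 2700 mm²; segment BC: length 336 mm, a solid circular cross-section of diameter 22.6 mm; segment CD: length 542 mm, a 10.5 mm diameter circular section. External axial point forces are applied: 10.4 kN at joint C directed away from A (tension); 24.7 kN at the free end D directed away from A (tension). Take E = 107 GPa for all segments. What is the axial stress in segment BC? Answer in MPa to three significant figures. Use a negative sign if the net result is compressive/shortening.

87.5 MPa

Internal axial forces (sectioning from the free end, tension +): N_CD = 24.7 kN, N_BC = 35.1 kN, N_AB = 35.1 kN.
A_BC = 401.1 mm².
σ_BC = N_BC/A_BC = 35100/401.1 = 87.5 MPa.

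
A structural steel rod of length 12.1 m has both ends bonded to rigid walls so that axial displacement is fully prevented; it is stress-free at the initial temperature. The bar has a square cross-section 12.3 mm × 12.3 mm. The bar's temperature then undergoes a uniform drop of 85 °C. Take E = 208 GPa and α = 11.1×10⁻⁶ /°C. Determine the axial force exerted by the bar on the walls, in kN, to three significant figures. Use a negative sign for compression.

Free thermal expansion αLΔT = 11.1e-6 · 12100 · -85 = -11.42 mm.
The walls impose strain ε = −(-11.42)/12100 = 9.4350e-04; σ = Eε = 208000 · 9.4350e-04 = 196.2 MPa.
Wall reaction R = σ·A = 196.2·151.3 = 29690 N = 29.69 kN.

29.7 kN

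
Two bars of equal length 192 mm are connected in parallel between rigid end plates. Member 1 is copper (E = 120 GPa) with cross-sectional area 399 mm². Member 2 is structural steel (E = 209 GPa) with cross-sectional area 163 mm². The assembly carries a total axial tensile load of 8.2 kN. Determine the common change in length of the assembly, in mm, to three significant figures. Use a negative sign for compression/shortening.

0.0192 mm

Equal strain + equilibrium ⇒ each member carries load in proportion to AE: A₁E₁ = 47880000 N, A₂E₂ = 34070000 N, ΣAE = 81950000 N.
δ = PL/ΣAE = 8200·192/81950000 = 0.01921 mm.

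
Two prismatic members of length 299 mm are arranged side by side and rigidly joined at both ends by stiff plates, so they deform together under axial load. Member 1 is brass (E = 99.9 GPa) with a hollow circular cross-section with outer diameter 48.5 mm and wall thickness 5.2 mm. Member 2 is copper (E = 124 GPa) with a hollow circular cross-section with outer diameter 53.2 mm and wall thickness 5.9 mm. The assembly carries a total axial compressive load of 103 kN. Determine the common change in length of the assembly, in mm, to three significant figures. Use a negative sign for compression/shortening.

-0.172 mm

A_1 = 707.4 mm².
A_2 = 876.7 mm².
Equal strain + equilibrium ⇒ each member carries load in proportion to AE: A₁E₁ = 70670000 N, A₂E₂ = 108700000 N, ΣAE = 179400000 N.
δ = PL/ΣAE = -103000·299/179400000 = -0.1717 mm.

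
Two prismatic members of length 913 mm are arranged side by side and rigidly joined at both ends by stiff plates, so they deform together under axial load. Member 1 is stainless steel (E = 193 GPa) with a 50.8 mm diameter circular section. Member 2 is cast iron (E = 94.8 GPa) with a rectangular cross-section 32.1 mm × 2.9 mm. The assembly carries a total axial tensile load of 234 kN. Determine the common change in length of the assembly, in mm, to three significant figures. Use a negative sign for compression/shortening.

0.534 mm

A_1 = 2027 mm².
A_2 = 93.09 mm².
Equal strain + equilibrium ⇒ each member carries load in proportion to AE: A₁E₁ = 391200000 N, A₂E₂ = 8825000 N, ΣAE = 400000000 N.
δ = PL/ΣAE = 234000·913/400000000 = 0.5341 mm.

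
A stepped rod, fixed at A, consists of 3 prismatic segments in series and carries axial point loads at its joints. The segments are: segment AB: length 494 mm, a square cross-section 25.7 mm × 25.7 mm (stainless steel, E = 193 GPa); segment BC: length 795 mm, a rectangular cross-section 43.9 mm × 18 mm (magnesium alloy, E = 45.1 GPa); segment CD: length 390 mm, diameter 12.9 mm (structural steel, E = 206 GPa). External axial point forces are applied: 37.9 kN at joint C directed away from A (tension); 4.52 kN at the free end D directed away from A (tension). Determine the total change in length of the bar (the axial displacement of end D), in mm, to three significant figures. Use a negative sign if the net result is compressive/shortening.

1.18 mm

Internal axial forces (sectioning from the free end, tension +): N_CD = 4.52 kN, N_BC = 42.42 kN, N_AB = 42.42 kN.
A_AB = 660.5 mm².
A_BC = 790.2 mm².
A_CD = 130.7 mm².
δ_AB = 42420·494/(660.5·193000) = 0.1644 mm
δ_BC = 42420·795/(790.2·45100) = 0.9463 mm
δ_CD = 4520·390/(130.7·206000) = 0.06547 mm
δ = Σδ_i = 1.176 mm.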